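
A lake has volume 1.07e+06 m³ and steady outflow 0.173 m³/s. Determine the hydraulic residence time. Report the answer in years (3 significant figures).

Q = 0.173 m³/s × 3.156e+07 s/yr = 5.459e+06 m³/yr.
Hydraulic residence time τ = V/Q = 1.07e+06/5.459e+06 = 0.196 yr.

0.196 yr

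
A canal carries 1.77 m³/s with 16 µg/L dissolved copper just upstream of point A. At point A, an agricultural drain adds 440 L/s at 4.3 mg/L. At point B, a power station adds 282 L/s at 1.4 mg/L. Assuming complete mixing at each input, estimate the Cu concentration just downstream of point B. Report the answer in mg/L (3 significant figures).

16 µg/L = 0.016 mg/L.
440 L/s = 0.44 m³/s.
After input A: C = (1.77·0.016 + 0.44·4.3) / 2.21 = 0.8689 mg/L.
282 L/s = 0.282 m³/s.
After input B: C = (2.21·0.8689 + 0.282·1.4) / 2.492 = 0.929 mg/L.

0.929 mg/L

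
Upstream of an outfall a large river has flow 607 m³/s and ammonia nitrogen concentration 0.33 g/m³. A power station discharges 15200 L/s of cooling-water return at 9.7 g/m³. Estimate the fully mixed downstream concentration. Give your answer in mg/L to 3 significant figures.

0.559 mg/L

15200 L/s = 15.2 m³/s.
By mass balance at complete mixing, C = (15.2·9.7 + 607·0.33) / (15.2 + 607) = 347.8/622.2 = 0.5589 mg/L.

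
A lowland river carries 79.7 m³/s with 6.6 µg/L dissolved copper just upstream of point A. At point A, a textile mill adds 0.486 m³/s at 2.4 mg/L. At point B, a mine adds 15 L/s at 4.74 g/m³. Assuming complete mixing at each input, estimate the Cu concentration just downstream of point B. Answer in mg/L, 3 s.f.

6.6 µg/L = 0.0066 mg/L.
After input A: C = (79.7·0.0066 + 0.486·2.4) / 80.19 = 0.02111 mg/L.
15 L/s = 0.015 m³/s.
After input B: C = (80.19·0.02111 + 0.015·4.74) / 80.2 = 0.02199 mg/L.

0.0220 mg/L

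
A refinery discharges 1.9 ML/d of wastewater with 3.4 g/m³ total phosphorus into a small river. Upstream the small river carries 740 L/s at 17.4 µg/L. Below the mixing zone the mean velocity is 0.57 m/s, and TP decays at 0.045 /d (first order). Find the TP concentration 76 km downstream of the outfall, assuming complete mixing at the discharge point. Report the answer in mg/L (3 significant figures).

1.9 ML/d = 0.02199 m³/s.
740 L/s = 0.74 m³/s.
17.4 µg/L = 0.0174 mg/L.
After complete mixing, C₀ = (0.02199·3.4 + 0.74·0.0174) / 0.762 = 0.115 mg/L.
Travel time t = 7.6e+04 m / 0.57 m/s = 1.333e+05 s = 1.543 d.
C = 0.115·exp(−0.045·1.543) = 0.115·0.9329 = 0.1073 mg/L.

0.107 mg/L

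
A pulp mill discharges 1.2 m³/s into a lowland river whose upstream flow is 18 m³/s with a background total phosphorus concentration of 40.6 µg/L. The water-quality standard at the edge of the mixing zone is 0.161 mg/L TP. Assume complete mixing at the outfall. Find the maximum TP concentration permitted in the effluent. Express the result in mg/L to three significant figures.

40.6 µg/L = 0.0406 mg/L.
Mass balance: 0.161·19.2 = 1.2·Cₑ + 18·0.0406.
Cₑ = (3.091 − 0.7308) / 1.2 = 1.967 mg/L.

1.97 mg/L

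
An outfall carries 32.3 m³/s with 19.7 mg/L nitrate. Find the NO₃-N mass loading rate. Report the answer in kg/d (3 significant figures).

Mass flux = Q·C = 32.3 m³/s × 19.7 g/m³ = 636.3 g/s.
= 636.3 g/s × 86.4 = 5.498e+04 kg/d.

55000 kg/d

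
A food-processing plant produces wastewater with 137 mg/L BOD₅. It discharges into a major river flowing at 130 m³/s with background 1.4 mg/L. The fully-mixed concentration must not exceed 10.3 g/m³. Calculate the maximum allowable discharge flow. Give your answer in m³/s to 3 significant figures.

9.13 m³/s

Mass balance at complete mixing: C_std·(Q_w + Q_r) = Q_w·C_e + Q_r·C_b.
Rearranging, Q_w = Q_r·(C_std − C_b)/(C_e − C_std) = 130·(10.3 − 1.4) / (137 − 10.3) = 9.132 m³/s.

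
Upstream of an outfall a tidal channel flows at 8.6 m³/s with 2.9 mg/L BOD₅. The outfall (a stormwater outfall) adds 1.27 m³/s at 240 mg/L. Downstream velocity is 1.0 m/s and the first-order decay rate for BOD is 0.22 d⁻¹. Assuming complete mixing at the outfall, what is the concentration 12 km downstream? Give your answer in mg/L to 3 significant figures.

After complete mixing, C₀ = (1.27·240 + 8.6·2.9) / 9.87 = 33.41 mg/L.
Travel time t = 1.2e+04 m / 1.0 m/s = 1.2e+04 s = 0.1389 d.
C = 33.41·exp(−0.22·0.1389) = 33.41·0.9699 = 32.4 mg/L.

32.4 mg/L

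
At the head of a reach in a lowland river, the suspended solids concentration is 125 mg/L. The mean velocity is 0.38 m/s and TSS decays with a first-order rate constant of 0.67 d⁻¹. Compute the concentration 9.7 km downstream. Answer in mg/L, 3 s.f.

103 mg/L

Travel time t = 9.7 km / 0.38 m/s = 9700/0.38 = 2.553e+04 s = 0.2954 d.
First-order decay: C = 125·exp(−0.67·0.2954) = 125·0.8204 = 102.6 mg/L.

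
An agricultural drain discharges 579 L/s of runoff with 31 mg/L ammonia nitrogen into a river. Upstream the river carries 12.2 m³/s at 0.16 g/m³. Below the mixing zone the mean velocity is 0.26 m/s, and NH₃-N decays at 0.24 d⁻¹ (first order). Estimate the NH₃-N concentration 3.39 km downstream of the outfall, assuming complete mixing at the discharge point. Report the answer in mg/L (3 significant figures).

1.50 mg/L

579 L/s = 0.579 m³/s.
After complete mixing, C₀ = (0.579·31 + 12.2·0.16) / 12.78 = 1.557 mg/L.
Travel time t = 3390 m / 0.26 m/s = 1.304e+04 s = 0.1509 d.
C = 1.557·exp(−0.24·0.1509) = 1.557·0.9644 = 1.502 mg/L.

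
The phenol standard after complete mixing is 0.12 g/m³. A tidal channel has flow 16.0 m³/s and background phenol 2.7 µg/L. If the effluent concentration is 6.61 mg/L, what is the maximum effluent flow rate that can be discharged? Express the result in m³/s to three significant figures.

2.7 µg/L = 0.0027 mg/L.
Mass balance at complete mixing: C_std·(Q_w + Q_r) = Q_w·C_e + Q_r·C_b.
Rearranging, Q_w = Q_r·(C_std − C_b)/(C_e − C_std) = 16.0·(0.12 − 0.0027) / (6.61 − 0.12) = 0.2892 m³/s.

0.289 m³/s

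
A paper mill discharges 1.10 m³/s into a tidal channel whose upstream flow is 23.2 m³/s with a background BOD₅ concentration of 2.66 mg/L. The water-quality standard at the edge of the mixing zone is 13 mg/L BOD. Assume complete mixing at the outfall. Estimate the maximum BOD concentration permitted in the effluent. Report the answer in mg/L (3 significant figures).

231 mg/L

Mass balance: 13·24.3 = 1.1·Cₑ + 23.2·2.66.
Cₑ = (315.9 − 61.71) / 1.1 = 231.1 mg/L.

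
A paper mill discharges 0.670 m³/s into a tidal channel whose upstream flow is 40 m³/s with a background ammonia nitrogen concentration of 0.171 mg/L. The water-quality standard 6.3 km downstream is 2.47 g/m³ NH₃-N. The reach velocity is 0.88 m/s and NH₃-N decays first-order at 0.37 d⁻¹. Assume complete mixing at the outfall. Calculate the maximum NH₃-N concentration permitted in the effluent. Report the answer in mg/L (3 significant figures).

144 mg/L

Travel time to the compliance point: t = 6300/0.88 = 7159 s = 0.08286 d; decay factor exp(−0.37·0.08286) = 0.9698.
So the concentration just after mixing may be at most 2.47/0.9698 = 2.547 mg/L.
Mass balance: 2.547·40.67 = 0.67·Cₑ + 40·0.171.
Cₑ = (103.6 − 6.84) / 0.67 = 144.4 mg/L.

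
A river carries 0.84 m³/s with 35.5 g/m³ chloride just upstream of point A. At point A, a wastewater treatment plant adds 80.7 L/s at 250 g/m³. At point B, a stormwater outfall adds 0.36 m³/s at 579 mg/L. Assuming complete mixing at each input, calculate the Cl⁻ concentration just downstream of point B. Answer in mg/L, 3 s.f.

80.7 L/s = 0.0807 m³/s.
After input A: C = (0.84·35.5 + 0.0807·250) / 0.9207 = 54.3 mg/L.
After input B: C = (0.9207·54.3 + 0.36·579) / 1.281 = 201.8 mg/L.

202 mg/L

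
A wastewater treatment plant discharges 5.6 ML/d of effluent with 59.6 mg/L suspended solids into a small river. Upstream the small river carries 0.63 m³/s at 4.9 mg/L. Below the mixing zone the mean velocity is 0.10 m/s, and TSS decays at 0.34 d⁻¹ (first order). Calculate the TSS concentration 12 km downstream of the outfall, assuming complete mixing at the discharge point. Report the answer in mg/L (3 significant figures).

6.24 mg/L

5.6 ML/d = 0.06481 m³/s.
After complete mixing, C₀ = (0.06481·59.6 + 0.63·4.9) / 0.6948 = 10 mg/L.
Travel time t = 1.2e+04 m / 0.10 m/s = 1.2e+05 s = 1.389 d.
C = 10·exp(−0.34·1.389) = 10·0.6236 = 6.238 mg/L.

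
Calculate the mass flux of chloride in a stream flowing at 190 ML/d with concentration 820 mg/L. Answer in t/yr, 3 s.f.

190 ML/d = 2.199 m³/s.
Mass flux = Q·C = 2.199 m³/s × 820 g/m³ = 1803 g/s.
= 1803 g/s × 31.56 = 5.691e+04 t/yr.

56900 t/yr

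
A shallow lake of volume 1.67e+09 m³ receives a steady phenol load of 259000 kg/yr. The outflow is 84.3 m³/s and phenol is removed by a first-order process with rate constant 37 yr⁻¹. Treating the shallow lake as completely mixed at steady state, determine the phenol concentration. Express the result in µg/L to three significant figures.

4.02 µg/L

Outflow Q = 84.3 m³/s × 3.156e+07 s/yr = 2.66e+09 m³/yr.
Steady-state CSTR mass balance: W = Q·C + k·V·C, so C = W/(Q + kV).
Q + kV = 2.66e+09 + 37·1.67e+09 = 6.445e+10 m³/yr.
C = 259000/6.445e+10 = 4.019e-06 kg/m³ = 0.004019 mg/L = 4.019 µg/L.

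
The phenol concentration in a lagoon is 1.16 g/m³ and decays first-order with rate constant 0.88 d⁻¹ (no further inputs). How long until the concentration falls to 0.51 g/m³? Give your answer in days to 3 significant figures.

0.934 d

t = ln(C₀/C)/k = ln(1.16/0.51)/0.88 = 0.8218/0.88 = 0.9338 d.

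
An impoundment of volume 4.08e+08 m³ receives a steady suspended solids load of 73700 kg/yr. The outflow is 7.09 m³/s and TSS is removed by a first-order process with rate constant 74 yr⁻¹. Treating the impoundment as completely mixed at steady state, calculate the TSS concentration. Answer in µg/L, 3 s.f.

Outflow Q = 7.09 m³/s × 3.156e+07 s/yr = 2.237e+08 m³/yr.
Steady-state CSTR mass balance: W = Q·C + k·V·C, so C = W/(Q + kV).
Q + kV = 2.237e+08 + 74·4.08e+08 = 3.042e+10 m³/yr.
C = 73700/3.042e+10 = 2.423e-06 kg/m³ = 0.002423 mg/L = 2.423 µg/L.

2.42 µg/L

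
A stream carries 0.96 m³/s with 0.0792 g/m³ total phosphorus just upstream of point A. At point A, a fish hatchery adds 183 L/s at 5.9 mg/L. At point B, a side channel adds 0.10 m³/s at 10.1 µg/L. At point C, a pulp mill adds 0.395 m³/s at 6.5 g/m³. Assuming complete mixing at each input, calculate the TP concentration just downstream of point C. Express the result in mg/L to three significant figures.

183 L/s = 0.183 m³/s.
After input A: C = (0.96·0.0792 + 0.183·5.9) / 1.143 = 1.011 mg/L.
10.1 µg/L = 0.0101 mg/L.
After input B: C = (1.143·1.011 + 0.1·0.0101) / 1.243 = 0.9306 mg/L.
After input C: C = (1.243·0.9306 + 0.395·6.5) / 1.638 = 2.274 mg/L.

2.27 mg/L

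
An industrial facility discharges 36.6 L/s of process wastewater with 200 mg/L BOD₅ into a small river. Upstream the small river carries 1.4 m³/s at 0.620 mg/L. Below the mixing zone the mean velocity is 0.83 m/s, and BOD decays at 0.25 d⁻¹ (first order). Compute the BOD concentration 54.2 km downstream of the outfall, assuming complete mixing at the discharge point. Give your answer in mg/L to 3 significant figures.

4.72 mg/L

36.6 L/s = 0.0366 m³/s.
After complete mixing, C₀ = (0.0366·200 + 1.4·0.62) / 1.437 = 5.7 mg/L.
Travel time t = 5.42e+04 m / 0.83 m/s = 6.53e+04 s = 0.7558 d.
C = 5.7·exp(−0.25·0.7558) = 5.7·0.8278 = 4.718 mg/L.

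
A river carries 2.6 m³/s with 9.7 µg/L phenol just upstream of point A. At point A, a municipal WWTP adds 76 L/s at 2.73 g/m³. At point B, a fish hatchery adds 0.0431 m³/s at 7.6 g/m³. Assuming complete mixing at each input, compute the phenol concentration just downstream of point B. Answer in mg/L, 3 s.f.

0.206 mg/L

9.7 µg/L = 0.0097 mg/L.
76 L/s = 0.076 m³/s.
After input A: C = (2.6·0.0097 + 0.076·2.73) / 2.676 = 0.08696 mg/L.
After input B: C = (2.676·0.08696 + 0.0431·7.6) / 2.719 = 0.206 mg/L.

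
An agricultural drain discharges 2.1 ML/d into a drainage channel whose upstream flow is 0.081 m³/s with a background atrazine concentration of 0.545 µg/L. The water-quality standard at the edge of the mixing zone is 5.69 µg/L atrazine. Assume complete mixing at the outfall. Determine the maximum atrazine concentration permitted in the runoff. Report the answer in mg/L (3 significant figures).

0.0228 mg/L

2.1 ML/d = 0.02431 m³/s.
0.545 µg/L = 0.000545 mg/L.
5.69 µg/L = 0.00569 mg/L.
Mass balance: 0.00569·0.1053 = 0.02431·Cₑ + 0.081·0.000545.
Cₑ = (0.0005992 − 4.415e-05) / 0.02431 = 0.02284 mg/L.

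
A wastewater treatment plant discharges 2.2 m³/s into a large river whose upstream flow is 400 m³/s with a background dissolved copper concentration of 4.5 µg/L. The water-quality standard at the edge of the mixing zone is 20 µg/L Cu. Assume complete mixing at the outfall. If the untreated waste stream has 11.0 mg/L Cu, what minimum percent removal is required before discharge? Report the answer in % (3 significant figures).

4.5 µg/L = 0.0045 mg/L.
20 µg/L = 0.02 mg/L.
Mass balance: 0.02·402.2 = 2.2·Cₑ + 400·0.0045.
Cₑ = (8.044 − 1.8) / 2.2 = 2.838 mg/L.
Required removal = 1 − 2.838/11.0 = 74.2 %.

74.2 %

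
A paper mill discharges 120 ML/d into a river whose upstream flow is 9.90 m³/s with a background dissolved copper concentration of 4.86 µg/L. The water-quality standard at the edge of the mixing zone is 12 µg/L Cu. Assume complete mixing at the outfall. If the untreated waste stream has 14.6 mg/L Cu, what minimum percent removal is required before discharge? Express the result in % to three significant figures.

120 ML/d = 1.389 m³/s.
4.86 µg/L = 0.00486 mg/L.
12 µg/L = 0.012 mg/L.
Mass balance: 0.012·11.29 = 1.389·Cₑ + 9.9·0.00486.
Cₑ = (0.1355 − 0.04811) / 1.389 = 0.06289 mg/L.
Required removal = 1 − 0.06289/14.6 = 99.57 %.

99.6 %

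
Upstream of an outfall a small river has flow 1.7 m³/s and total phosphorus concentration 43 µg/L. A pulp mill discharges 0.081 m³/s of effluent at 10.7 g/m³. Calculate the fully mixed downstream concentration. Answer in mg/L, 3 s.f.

0.528 mg/L

43 µg/L = 0.043 mg/L.
Flow-weighted mixing gives C = (0.081·10.7 + 1.7·0.043) / (0.081 + 1.7) = 0.9398/1.781 = 0.5277 mg/L.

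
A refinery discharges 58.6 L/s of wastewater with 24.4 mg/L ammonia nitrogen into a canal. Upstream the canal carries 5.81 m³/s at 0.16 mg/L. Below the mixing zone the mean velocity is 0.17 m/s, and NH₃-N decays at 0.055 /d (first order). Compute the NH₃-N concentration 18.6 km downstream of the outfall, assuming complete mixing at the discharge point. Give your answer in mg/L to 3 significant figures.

58.6 L/s = 0.0586 m³/s.
After complete mixing, C₀ = (0.0586·24.4 + 5.81·0.16) / 5.869 = 0.402 mg/L.
Travel time t = 1.86e+04 m / 0.17 m/s = 1.094e+05 s = 1.266 d.
C = 0.402·exp(−0.055·1.266) = 0.402·0.9327 = 0.375 mg/L.

0.375 mg/L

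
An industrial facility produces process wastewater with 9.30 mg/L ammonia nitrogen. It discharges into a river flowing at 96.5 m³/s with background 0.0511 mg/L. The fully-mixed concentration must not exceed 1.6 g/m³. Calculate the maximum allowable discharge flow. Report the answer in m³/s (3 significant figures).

Mass balance at complete mixing: C_std·(Q_w + Q_r) = Q_w·C_e + Q_r·C_b.
Rearranging, Q_w = Q_r·(C_std − C_b)/(C_e − C_std) = 96.5·(1.6 − 0.0511) / (9.3 − 1.6) = 19.41 m³/s.

19.4 m³/s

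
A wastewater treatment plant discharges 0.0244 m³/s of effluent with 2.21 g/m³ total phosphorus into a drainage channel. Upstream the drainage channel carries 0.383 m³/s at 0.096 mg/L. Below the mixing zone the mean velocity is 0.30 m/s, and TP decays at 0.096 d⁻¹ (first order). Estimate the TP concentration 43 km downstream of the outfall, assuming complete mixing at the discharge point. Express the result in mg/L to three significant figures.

After complete mixing, C₀ = (0.0244·2.21 + 0.383·0.096) / 0.4074 = 0.2226 mg/L.
Travel time t = 4.3e+04 m / 0.30 m/s = 1.433e+05 s = 1.659 d.
C = 0.2226·exp(−0.096·1.659) = 0.2226·0.8528 = 0.1898 mg/L.

0.190 mg/L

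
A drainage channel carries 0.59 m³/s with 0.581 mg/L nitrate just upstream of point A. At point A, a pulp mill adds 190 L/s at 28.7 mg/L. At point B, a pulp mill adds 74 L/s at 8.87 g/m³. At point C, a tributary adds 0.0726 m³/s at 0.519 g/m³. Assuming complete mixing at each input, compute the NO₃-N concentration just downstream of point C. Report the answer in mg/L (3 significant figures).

7.00 mg/L

190 L/s = 0.19 m³/s.
After input A: C = (0.59·0.581 + 0.19·28.7) / 0.78 = 7.431 mg/L.
74 L/s = 0.074 m³/s.
After input B: C = (0.78·7.431 + 0.074·8.87) / 0.854 = 7.555 mg/L.
After input C: C = (0.854·7.555 + 0.0726·0.519) / 0.9266 = 7.004 mg/L.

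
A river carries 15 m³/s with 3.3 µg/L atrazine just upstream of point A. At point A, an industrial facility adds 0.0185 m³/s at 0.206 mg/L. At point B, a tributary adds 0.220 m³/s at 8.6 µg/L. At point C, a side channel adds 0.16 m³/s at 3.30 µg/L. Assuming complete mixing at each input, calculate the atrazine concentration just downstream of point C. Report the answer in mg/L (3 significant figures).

3.3 µg/L = 0.0033 mg/L.
After input A: C = (15·0.0033 + 0.0185·0.206) / 15.02 = 0.00355 mg/L.
8.6 µg/L = 0.0086 mg/L.
After input B: C = (15.02·0.00355 + 0.22·0.0086) / 15.24 = 0.003623 mg/L.
3.30 µg/L = 0.0033 mg/L.
After input C: C = (15.24·0.003623 + 0.16·0.0033) / 15.4 = 0.003619 mg/L.

0.00362 mg/L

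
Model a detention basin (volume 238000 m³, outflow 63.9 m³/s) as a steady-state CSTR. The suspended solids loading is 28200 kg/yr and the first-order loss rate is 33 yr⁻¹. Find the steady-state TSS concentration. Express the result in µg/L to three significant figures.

Outflow Q = 63.9 m³/s × 3.156e+07 s/yr = 2.017e+09 m³/yr.
Steady-state CSTR mass balance: W = Q·C + k·V·C, so C = W/(Q + kV).
Q + kV = 2.017e+09 + 33·238000 = 2.024e+09 m³/yr.
C = 28200/2.024e+09 = 1.393e-05 kg/m³ = 0.01393 mg/L = 13.93 µg/L.

13.9 µg/L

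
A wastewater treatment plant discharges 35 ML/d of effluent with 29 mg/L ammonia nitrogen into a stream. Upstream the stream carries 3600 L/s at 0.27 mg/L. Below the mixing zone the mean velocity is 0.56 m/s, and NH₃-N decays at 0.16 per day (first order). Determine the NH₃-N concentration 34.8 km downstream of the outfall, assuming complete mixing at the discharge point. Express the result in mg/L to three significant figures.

35 ML/d = 0.4051 m³/s.
3600 L/s = 3.6 m³/s.
After complete mixing, C₀ = (0.4051·29 + 3.6·0.27) / 4.005 = 3.176 mg/L.
Travel time t = 3.48e+04 m / 0.56 m/s = 6.214e+04 s = 0.7192 d.
C = 3.176·exp(−0.16·0.7192) = 3.176·0.8913 = 2.831 mg/L.

2.83 mg/L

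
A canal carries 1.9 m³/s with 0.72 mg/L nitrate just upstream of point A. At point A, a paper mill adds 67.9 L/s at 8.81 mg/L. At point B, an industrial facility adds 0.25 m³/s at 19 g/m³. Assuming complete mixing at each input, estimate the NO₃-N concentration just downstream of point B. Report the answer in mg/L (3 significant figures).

3.03 mg/L

67.9 L/s = 0.0679 m³/s.
After input A: C = (1.9·0.72 + 0.0679·8.81) / 1.968 = 0.9991 mg/L.
After input B: C = (1.968·0.9991 + 0.25·19) / 2.218 = 3.028 mg/L.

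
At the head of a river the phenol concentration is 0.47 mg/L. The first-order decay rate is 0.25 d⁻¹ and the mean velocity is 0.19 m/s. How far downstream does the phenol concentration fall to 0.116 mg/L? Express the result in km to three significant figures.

From C = C₀·e^(−kt), t = ln(C₀/C)/k = ln(0.47/0.116)/0.25 = 1.399/0.25 = 5.597 d.
Distance = v·t = 0.19 m/s × 4.835e+05 s = 9.187e+04 m = 91.87 km.

91.9 km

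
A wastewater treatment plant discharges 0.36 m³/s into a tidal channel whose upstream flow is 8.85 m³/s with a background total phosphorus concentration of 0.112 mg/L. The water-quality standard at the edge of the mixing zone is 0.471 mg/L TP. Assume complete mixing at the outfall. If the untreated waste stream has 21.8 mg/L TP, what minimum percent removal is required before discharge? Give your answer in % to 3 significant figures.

Mass balance: 0.471·9.21 = 0.36·Cₑ + 8.85·0.112.
Cₑ = (4.338 − 0.9912) / 0.36 = 9.296 mg/L.
Required removal = 1 − 9.296/21.8 = 57.36 %.

57.4 %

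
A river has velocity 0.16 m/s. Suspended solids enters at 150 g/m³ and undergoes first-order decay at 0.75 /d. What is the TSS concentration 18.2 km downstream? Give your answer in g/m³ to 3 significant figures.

Travel time t = 18.2 km / 0.16 m/s = 1.82e+04/0.16 = 1.138e+05 s = 1.317 d.
First-order decay: C = 150·exp(−0.75·1.317) = 150·0.3725 = 55.88 g/m³.

55.9 g/m³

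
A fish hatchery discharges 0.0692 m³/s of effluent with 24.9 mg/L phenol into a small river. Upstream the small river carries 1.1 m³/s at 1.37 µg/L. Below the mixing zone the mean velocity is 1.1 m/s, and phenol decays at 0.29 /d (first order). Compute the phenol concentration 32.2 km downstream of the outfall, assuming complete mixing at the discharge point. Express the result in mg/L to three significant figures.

1.37 µg/L = 0.00137 mg/L.
After complete mixing, C₀ = (0.0692·24.9 + 1.1·0.00137) / 1.169 = 1.475 mg/L.
Travel time t = 3.22e+04 m / 1.1 m/s = 2.927e+04 s = 0.3388 d.
C = 1.475·exp(−0.29·0.3388) = 1.475·0.9064 = 1.337 mg/L.

1.34 mg/L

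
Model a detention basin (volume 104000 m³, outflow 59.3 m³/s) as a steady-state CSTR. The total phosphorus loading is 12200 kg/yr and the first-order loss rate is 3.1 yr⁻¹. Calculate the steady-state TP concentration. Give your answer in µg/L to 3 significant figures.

Outflow Q = 59.3 m³/s × 3.156e+07 s/yr = 1.871e+09 m³/yr.
Steady-state CSTR mass balance: W = Q·C + k·V·C, so C = W/(Q + kV).
Q + kV = 1.871e+09 + 3.1·104000 = 1.872e+09 m³/yr.
C = 12200/1.872e+09 = 6.518e-06 kg/m³ = 0.006518 mg/L = 6.518 µg/L.

6.52 µg/L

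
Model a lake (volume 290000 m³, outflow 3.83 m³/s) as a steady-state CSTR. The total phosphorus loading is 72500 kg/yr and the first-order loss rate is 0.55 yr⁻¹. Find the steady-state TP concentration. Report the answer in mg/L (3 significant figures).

Outflow Q = 3.83 m³/s × 3.156e+07 s/yr = 1.209e+08 m³/yr.
Steady-state CSTR mass balance: W = Q·C + k·V·C, so C = W/(Q + kV).
Q + kV = 1.209e+08 + 0.55·290000 = 1.21e+08 m³/yr.
C = 72500/1.21e+08 = 0.000599 kg/m³ = 0.599 mg/L.

0.599 mg/L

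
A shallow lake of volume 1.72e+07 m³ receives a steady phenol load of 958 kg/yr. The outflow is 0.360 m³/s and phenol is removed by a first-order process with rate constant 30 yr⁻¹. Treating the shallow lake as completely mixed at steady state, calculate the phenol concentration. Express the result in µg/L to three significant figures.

Outflow Q = 0.360 m³/s × 3.156e+07 s/yr = 1.136e+07 m³/yr.
Steady-state CSTR mass balance: W = Q·C + k·V·C, so C = W/(Q + kV).
Q + kV = 1.136e+07 + 30·1.72e+07 = 5.274e+08 m³/yr.
C = 958/5.274e+08 = 1.817e-06 kg/m³ = 0.001817 mg/L = 1.817 µg/L.

1.82 µg/L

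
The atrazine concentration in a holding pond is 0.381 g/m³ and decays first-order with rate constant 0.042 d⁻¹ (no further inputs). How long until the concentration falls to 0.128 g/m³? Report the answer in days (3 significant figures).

26.0 d

t = ln(C₀/C)/k = ln(0.381/0.128)/0.042 = 1.091/0.042 = 25.97 d.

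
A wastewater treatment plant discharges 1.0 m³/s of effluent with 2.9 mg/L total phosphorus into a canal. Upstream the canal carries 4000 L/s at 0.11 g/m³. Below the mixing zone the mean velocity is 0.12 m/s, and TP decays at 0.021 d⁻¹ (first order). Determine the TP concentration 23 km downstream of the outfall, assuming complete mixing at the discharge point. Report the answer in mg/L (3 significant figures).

0.638 mg/L

4000 L/s = 4 m³/s.
After complete mixing, C₀ = (1·2.9 + 4·0.11) / 5 = 0.668 mg/L.
Travel time t = 2.3e+04 m / 0.12 m/s = 1.917e+05 s = 2.218 d.
C = 0.668·exp(−0.021·2.218) = 0.668·0.9545 = 0.6376 mg/L.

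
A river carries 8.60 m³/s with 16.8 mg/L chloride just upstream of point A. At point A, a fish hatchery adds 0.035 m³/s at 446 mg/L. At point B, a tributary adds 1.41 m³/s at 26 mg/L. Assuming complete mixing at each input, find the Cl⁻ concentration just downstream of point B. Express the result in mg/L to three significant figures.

After input A: C = (8.6·16.8 + 0.035·446) / 8.635 = 18.54 mg/L.
After input B: C = (8.635·18.54 + 1.41·26) / 10.04 = 19.59 mg/L.

19.6 mg/L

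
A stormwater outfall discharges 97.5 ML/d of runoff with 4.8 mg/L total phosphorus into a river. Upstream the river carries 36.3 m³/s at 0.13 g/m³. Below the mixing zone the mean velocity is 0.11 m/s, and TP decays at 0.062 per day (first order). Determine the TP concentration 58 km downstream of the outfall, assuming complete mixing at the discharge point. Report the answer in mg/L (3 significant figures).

0.185 mg/L

97.5 ML/d = 1.128 m³/s.
After complete mixing, C₀ = (1.128·4.8 + 36.3·0.13) / 37.43 = 0.2708 mg/L.
Travel time t = 5.8e+04 m / 0.11 m/s = 5.273e+05 s = 6.103 d.
C = 0.2708·exp(−0.062·6.103) = 0.2708·0.685 = 0.1855 mg/L.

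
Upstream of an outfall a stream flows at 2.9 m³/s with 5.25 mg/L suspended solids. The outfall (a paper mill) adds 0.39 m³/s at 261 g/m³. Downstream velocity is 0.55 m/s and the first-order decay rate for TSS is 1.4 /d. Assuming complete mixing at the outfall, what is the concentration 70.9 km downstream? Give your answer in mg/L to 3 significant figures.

After complete mixing, C₀ = (0.39·261 + 2.9·5.25) / 3.29 = 35.57 mg/L.
Travel time t = 7.09e+04 m / 0.55 m/s = 1.289e+05 s = 1.492 d.
C = 35.57·exp(−1.4·1.492) = 35.57·0.1238 = 4.404 mg/L.

4.40 mg/L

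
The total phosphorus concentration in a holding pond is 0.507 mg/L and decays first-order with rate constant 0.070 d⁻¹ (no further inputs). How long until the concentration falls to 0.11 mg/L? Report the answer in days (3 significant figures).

t = ln(C₀/C)/k = ln(0.507/0.11)/0.070 = 1.528/0.070 = 21.83 d.

21.8 d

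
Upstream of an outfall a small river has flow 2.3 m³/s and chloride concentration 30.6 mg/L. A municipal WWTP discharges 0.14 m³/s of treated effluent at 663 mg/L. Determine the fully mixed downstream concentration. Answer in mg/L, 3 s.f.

By mass balance at complete mixing, C = (0.14·663 + 2.3·30.6) / (0.14 + 2.3) = 163.2/2.44 = 66.89 mg/L.

66.9 mg/L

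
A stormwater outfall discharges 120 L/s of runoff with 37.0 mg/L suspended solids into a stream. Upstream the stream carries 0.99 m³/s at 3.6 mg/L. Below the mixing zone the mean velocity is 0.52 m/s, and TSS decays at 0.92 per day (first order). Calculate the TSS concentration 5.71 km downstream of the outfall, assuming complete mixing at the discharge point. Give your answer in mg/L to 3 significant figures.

120 L/s = 0.12 m³/s.
After complete mixing, C₀ = (0.12·37 + 0.99·3.6) / 1.11 = 7.211 mg/L.
Travel time t = 5710 m / 0.52 m/s = 1.098e+04 s = 0.1271 d.
C = 7.211·exp(−0.92·0.1271) = 7.211·0.8897 = 6.415 mg/L.

6.42 mg/L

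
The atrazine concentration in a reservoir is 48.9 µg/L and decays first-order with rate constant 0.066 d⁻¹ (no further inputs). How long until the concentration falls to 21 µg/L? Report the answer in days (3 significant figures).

t = ln(C₀/C)/k = ln(48.9/21)/0.066 = 0.8453/0.066 = 12.81 d.

12.8 d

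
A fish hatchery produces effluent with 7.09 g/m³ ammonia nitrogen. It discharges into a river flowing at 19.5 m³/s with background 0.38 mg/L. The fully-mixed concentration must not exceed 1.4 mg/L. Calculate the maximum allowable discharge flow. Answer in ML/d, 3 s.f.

Mass balance at complete mixing: C_std·(Q_w + Q_r) = Q_w·C_e + Q_r·C_b.
Rearranging, Q_w = Q_r·(C_std − C_b)/(C_e − C_std) = 19.5·(1.4 − 0.38) / (7.09 − 1.4) = 3.496 m³/s.
= 302 ML/d.

302 ML/d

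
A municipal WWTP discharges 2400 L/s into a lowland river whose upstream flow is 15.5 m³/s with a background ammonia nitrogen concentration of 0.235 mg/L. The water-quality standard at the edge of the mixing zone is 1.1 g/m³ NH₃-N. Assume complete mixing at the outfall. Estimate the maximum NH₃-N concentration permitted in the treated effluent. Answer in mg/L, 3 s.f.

2400 L/s = 2.4 m³/s.
Mass balance: 1.1·17.9 = 2.4·Cₑ + 15.5·0.235.
Cₑ = (19.69 − 3.642) / 2.4 = 6.686 mg/L.

6.69 mg/L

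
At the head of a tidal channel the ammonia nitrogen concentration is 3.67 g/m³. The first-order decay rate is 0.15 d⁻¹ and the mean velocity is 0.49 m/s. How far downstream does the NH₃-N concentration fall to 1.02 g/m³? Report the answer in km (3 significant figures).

361 km

From C = C₀·e^(−kt), t = ln(C₀/C)/k = ln(3.67/1.02)/0.15 = 1.28/0.15 = 8.536 d.
Distance = v·t = 0.49 m/s × 7.375e+05 s = 3.614e+05 m = 361.4 km.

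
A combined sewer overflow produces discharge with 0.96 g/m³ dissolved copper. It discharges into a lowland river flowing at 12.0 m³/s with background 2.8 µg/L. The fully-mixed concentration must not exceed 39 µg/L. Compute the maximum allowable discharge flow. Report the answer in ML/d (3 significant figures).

40.8 ML/d

2.8 µg/L = 0.0028 mg/L.
39 µg/L = 0.039 mg/L.
Mass balance at complete mixing: C_std·(Q_w + Q_r) = Q_w·C_e + Q_r·C_b.
Rearranging, Q_w = Q_r·(C_std − C_b)/(C_e − C_std) = 12.0·(0.039 − 0.0028) / (0.96 − 0.039) = 0.4717 m³/s.
= 40.75 ML/d.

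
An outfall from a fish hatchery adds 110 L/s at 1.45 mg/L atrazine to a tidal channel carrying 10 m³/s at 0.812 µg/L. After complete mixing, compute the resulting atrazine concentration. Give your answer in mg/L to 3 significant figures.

110 L/s = 0.11 m³/s.
0.812 µg/L = 0.000812 mg/L.
Conservation of mass across the mixing zone: C = (0.11·1.45 + 10·0.000812) / (0.11 + 10) = 0.1676/10.11 = 0.01658 mg/L.

0.0166 mg/L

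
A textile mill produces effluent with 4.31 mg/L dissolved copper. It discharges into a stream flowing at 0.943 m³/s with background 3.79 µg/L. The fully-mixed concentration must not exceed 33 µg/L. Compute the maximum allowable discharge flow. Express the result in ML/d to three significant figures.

3.79 µg/L = 0.00379 mg/L.
33 µg/L = 0.033 mg/L.
Mass balance at complete mixing: C_std·(Q_w + Q_r) = Q_w·C_e + Q_r·C_b.
Rearranging, Q_w = Q_r·(C_std − C_b)/(C_e − C_std) = 0.943·(0.033 − 0.00379) / (4.31 − 0.033) = 0.00644 m³/s.
= 0.5564 ML/d.

0.556 ML/d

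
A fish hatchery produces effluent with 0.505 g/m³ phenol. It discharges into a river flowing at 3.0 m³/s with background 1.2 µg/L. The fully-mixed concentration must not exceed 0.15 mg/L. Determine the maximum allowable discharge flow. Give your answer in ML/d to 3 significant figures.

109 ML/d

1.2 µg/L = 0.0012 mg/L.
Mass balance at complete mixing: C_std·(Q_w + Q_r) = Q_w·C_e + Q_r·C_b.
Rearranging, Q_w = Q_r·(C_std − C_b)/(C_e − C_std) = 3.0·(0.15 − 0.0012) / (0.505 − 0.15) = 1.257 m³/s.
= 108.6 ML/d.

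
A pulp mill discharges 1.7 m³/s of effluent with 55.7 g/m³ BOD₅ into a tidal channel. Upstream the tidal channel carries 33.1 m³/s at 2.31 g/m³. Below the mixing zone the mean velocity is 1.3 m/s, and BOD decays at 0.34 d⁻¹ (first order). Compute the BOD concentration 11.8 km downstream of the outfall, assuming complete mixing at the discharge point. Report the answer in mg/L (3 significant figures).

4.75 mg/L

After complete mixing, C₀ = (1.7·55.7 + 33.1·2.31) / 34.8 = 4.918 mg/L.
Travel time t = 1.18e+04 m / 1.3 m/s = 9077 s = 0.1051 d.
C = 4.918·exp(−0.34·0.1051) = 4.918·0.9649 = 4.746 mg/L.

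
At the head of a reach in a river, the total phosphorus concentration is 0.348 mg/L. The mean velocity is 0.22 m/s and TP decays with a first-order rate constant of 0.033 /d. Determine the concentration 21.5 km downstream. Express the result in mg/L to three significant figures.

0.335 mg/L

Travel time t = 21.5 km / 0.22 m/s = 2.15e+04/0.22 = 9.773e+04 s = 1.131 d.
First-order decay: C = 0.348·exp(−0.033·1.131) = 0.348·0.9634 = 0.3352 mg/L.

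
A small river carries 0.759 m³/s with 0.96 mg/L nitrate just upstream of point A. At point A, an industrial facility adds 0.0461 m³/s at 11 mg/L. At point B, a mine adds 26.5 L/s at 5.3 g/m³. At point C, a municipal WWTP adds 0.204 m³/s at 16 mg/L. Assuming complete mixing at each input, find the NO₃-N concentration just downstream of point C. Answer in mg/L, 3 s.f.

After input A: C = (0.759·0.96 + 0.0461·11) / 0.8051 = 1.535 mg/L.
26.5 L/s = 0.0265 m³/s.
After input B: C = (0.8051·1.535 + 0.0265·5.3) / 0.8316 = 1.655 mg/L.
After input C: C = (0.8316·1.655 + 0.204·16) / 1.036 = 4.481 mg/L.

4.48 mg/L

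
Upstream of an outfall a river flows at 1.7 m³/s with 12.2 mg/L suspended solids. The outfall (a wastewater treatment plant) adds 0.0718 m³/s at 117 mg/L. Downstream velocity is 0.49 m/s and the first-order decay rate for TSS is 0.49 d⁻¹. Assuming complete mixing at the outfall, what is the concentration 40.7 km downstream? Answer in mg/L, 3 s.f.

After complete mixing, C₀ = (0.0718·117 + 1.7·12.2) / 1.772 = 16.45 mg/L.
Travel time t = 4.07e+04 m / 0.49 m/s = 8.306e+04 s = 0.9614 d.
C = 16.45·exp(−0.49·0.9614) = 16.45·0.6243 = 10.27 mg/L.

10.3 mg/L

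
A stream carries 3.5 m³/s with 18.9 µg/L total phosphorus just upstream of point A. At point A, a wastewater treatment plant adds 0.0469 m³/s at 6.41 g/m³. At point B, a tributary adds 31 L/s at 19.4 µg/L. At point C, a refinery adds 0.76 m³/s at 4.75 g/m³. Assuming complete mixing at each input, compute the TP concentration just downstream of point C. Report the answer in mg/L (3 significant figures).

18.9 µg/L = 0.0189 mg/L.
After input A: C = (3.5·0.0189 + 0.0469·6.41) / 3.547 = 0.1034 mg/L.
31 L/s = 0.031 m³/s.
19.4 µg/L = 0.0194 mg/L.
After input B: C = (3.547·0.1034 + 0.031·0.0194) / 3.578 = 0.1027 mg/L.
After input C: C = (3.578·0.1027 + 0.76·4.75) / 4.338 = 0.9169 mg/L.

0.917 mg/L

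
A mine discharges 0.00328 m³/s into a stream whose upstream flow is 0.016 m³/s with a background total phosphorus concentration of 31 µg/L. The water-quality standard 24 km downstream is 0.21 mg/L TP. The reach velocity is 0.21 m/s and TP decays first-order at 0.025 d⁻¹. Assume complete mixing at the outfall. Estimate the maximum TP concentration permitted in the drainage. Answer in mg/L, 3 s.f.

31 µg/L = 0.031 mg/L.
Travel time to the compliance point: t = 2.4e+04/0.21 = 1.143e+05 s = 1.323 d; decay factor exp(−0.025·1.323) = 0.9675.
So the concentration just after mixing may be at most 0.21/0.9675 = 0.2171 mg/L.
Mass balance: 0.2171·0.01928 = 0.00328·Cₑ + 0.016·0.031.
Cₑ = (0.004185 − 0.000496) / 0.00328 = 1.125 mg/L.

1.12 mg/L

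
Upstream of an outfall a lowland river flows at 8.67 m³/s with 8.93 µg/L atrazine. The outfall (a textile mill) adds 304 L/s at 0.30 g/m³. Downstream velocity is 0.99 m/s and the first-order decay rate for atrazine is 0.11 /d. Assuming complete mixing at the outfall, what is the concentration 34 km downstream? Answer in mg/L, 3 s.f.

0.0180 mg/L

304 L/s = 0.304 m³/s.
8.93 µg/L = 0.00893 mg/L.
After complete mixing, C₀ = (0.304·0.3 + 8.67·0.00893) / 8.974 = 0.01879 mg/L.
Travel time t = 3.4e+04 m / 0.99 m/s = 3.434e+04 s = 0.3975 d.
C = 0.01879·exp(−0.11·0.3975) = 0.01879·0.9572 = 0.01799 mg/L.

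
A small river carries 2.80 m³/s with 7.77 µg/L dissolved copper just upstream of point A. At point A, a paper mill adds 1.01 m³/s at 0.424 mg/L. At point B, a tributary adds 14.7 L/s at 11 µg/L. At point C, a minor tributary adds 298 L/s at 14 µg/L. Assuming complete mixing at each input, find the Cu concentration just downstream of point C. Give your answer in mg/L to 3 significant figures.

0.110 mg/L

7.77 µg/L = 0.00777 mg/L.
After input A: C = (2.8·0.00777 + 1.01·0.424) / 3.81 = 0.1181 mg/L.
14.7 L/s = 0.0147 m³/s.
11 µg/L = 0.011 mg/L.
After input B: C = (3.81·0.1181 + 0.0147·0.011) / 3.825 = 0.1177 mg/L.
298 L/s = 0.298 m³/s.
14 µg/L = 0.014 mg/L.
After input C: C = (3.825·0.1177 + 0.298·0.014) / 4.123 = 0.1102 mg/L.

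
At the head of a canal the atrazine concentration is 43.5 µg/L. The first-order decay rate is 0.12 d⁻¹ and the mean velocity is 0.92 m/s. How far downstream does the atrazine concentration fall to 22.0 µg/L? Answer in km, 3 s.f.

From C = C₀·e^(−kt), t = ln(C₀/C)/k = ln(43.5/22.0)/0.12 = 0.6817/0.12 = 5.681 d.
Distance = v·t = 0.92 m/s × 4.908e+05 s = 4.516e+05 m = 451.6 km.

452 km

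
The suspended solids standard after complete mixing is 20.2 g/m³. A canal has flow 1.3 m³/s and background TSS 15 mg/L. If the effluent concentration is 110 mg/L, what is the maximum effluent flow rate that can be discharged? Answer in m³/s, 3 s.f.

Mass balance at complete mixing: C_std·(Q_w + Q_r) = Q_w·C_e + Q_r·C_b.
Rearranging, Q_w = Q_r·(C_std − C_b)/(C_e − C_std) = 1.3·(20.2 − 15) / (110 − 20.2) = 0.07528 m³/s.

0.0753 m³/s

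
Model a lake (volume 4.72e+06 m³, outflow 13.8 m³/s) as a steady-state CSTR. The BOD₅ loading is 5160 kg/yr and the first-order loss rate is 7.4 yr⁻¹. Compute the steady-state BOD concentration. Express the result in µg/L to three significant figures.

11.0 µg/L

Outflow Q = 13.8 m³/s × 3.156e+07 s/yr = 4.355e+08 m³/yr.
Steady-state CSTR mass balance: W = Q·C + k·V·C, so C = W/(Q + kV).
Q + kV = 4.355e+08 + 7.4·4.72e+06 = 4.704e+08 m³/yr.
C = 5160/4.704e+08 = 1.097e-05 kg/m³ = 0.01097 mg/L = 10.97 µg/L.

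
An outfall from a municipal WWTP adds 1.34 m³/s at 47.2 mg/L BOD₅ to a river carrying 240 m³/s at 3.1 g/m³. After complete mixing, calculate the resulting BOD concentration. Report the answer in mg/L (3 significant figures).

Flow-weighted mixing gives C = (1.34·47.2 + 240·3.1) / (1.34 + 240) = 807.2/241.3 = 3.345 mg/L.

3.34 mg/L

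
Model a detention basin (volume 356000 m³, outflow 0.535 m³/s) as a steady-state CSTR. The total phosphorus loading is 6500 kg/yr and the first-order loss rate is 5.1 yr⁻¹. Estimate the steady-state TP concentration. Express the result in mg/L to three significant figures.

0.348 mg/L

Outflow Q = 0.535 m³/s × 3.156e+07 s/yr = 1.688e+07 m³/yr.
Steady-state CSTR mass balance: W = Q·C + k·V·C, so C = W/(Q + kV).
Q + kV = 1.688e+07 + 5.1·356000 = 1.87e+07 m³/yr.
C = 6500/1.87e+07 = 0.0003476 kg/m³ = 0.3476 mg/L.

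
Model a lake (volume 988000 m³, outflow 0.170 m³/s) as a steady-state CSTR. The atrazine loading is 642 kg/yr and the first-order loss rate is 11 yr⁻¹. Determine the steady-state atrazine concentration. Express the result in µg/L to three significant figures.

Outflow Q = 0.170 m³/s × 3.156e+07 s/yr = 5.365e+06 m³/yr.
Steady-state CSTR mass balance: W = Q·C + k·V·C, so C = W/(Q + kV).
Q + kV = 5.365e+06 + 11·988000 = 1.623e+07 m³/yr.
C = 642/1.623e+07 = 3.955e-05 kg/m³ = 0.03955 mg/L = 39.55 µg/L.

39.5 µg/L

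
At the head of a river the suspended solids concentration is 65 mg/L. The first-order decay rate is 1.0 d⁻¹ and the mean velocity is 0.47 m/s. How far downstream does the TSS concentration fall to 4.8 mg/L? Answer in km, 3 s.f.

106 km

From C = C₀·e^(−kt), t = ln(C₀/C)/k = ln(65/4.8)/1.0 = 2.606/1.0 = 2.606 d.
Distance = v·t = 0.47 m/s × 2.251e+05 s = 1.058e+05 m = 105.8 km.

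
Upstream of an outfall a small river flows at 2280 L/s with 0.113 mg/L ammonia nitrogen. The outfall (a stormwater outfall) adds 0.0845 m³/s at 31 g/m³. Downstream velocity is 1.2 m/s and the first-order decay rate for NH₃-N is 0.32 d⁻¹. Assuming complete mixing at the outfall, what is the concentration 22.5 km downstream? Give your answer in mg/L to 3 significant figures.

1.14 mg/L

2280 L/s = 2.28 m³/s.
After complete mixing, C₀ = (0.0845·31 + 2.28·0.113) / 2.365 = 1.217 mg/L.
Travel time t = 2.25e+04 m / 1.2 m/s = 1.875e+04 s = 0.217 d.
C = 1.217·exp(−0.32·0.217) = 1.217·0.9329 = 1.135 mg/L.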